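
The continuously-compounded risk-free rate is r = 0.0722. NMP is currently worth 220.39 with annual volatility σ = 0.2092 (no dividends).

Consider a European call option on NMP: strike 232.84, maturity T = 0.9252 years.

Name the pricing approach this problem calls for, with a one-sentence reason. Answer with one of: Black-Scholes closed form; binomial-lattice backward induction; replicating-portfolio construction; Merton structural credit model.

Key observation: the instrument is a plain European call (strike 232.84) on a lognormal asset; the exact continuous-time formula applies directly.

framework: Black-Scholes closed form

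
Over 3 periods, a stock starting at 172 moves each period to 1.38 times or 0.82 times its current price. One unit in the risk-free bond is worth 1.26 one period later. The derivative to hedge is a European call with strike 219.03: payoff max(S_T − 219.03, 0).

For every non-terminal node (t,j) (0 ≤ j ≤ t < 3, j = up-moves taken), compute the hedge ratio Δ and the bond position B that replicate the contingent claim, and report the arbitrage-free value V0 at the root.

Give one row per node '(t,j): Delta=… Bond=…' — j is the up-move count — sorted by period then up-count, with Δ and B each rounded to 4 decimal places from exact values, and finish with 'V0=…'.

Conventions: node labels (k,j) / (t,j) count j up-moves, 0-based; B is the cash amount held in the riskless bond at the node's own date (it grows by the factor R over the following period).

(0,0): Delta=0.8497 Bond=-79.8138
(1,0): Delta=0.3913 Bond=-35.9202
(1,1): Delta=0.9240 Bond=-118.1959
(2,0): Delta=0.0000 Bond=0.0000
(2,1): Delta=0.4548 Bond=-57.6029
(2,2): Delta=1.0000 Bond=-173.8333
V0=66.3321

Arbitrage-free pricing uses the up-move probability p* = (R−d)/(u−d) = 0.7857, discounting each step at R = 1.26.
At maturity the claim pays: V(3,0)=0.0000, V(3,1)=0.0000, V(3,2)=49.5666, V(3,3)=232.9984
  t=2,j=0: stock 115.6528 → up 159.6009 (V=0.0000), down 94.8353 (V=0.0000). Price 0.0000; hedge Δ=0.0000, bond B=0.0000.
  t=2,j=1: stock 194.6352 → up 268.5966 (V=49.5666), down 159.6009 (V=0.0000). Price 30.9089; hedge Δ=0.4548, bond B=-57.6029.
  t=2,j=2: stock 327.5568 → up 452.0284 (V=232.9984), down 268.5966 (V=49.5666). Price 153.7235; hedge Δ=1.0000, bond B=-173.8333.
  t=1,j=0: stock 141.0400 → up 194.6352 (V=30.9089), down 115.6528 (V=0.0000). Price 19.2742; hedge Δ=0.3913, bond B=-35.9202.
  t=1,j=1: stock 237.3600 → up 327.5568 (V=153.7235), down 194.6352 (V=30.9089). Price 101.1159; hedge Δ=0.9240, bond B=-118.1959.
  t=0,j=0: stock 172.0000 → up 237.3600 (V=101.1159), down 141.0400 (V=19.2742). Price 66.3321; hedge Δ=0.8497, bond B=-79.8138.
Sanity check at the root: Δ(0,0)·S0 + B(0,0) reproduces V0 = 66.3321.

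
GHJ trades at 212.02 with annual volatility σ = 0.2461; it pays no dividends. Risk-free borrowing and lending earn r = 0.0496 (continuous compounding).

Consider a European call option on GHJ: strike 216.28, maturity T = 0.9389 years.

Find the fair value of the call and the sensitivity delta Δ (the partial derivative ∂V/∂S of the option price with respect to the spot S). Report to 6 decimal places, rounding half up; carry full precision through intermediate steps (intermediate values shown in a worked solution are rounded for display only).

price = 22.771653
Δ = 0.591381

σ√T = 0.2461·√0.9389 = 0.238463
d₁ = (ln(S/K) + (r+σ²/2)T) / (σ√T) = (ln(212.02/216.28) + (0.0496+0.2461²/2)·0.9389) / 0.238463 = (-0.019893 + 0.075002) / 0.238463 = 0.231099
d₂ = d₁ − σ√T = 0.231099 − 0.238463 = -0.007364
e^{−rT} = 0.954498
N(d₁) = 0.591381,  N(d₂) = 0.497062
Call price V = S·N(d₁) − K·e^{−rT}·N(d₂) = 125.384586 − 102.612933 = 22.771653
Δ = N(d₁) = 0.591381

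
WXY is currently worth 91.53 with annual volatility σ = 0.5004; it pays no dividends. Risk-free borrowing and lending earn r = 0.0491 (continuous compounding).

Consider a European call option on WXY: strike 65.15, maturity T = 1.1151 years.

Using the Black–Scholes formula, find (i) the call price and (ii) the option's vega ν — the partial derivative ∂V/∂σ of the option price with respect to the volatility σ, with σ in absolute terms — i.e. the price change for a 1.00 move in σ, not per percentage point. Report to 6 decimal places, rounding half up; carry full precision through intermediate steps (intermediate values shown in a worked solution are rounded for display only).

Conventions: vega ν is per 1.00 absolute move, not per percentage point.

price = 34.981741
ν = 23.125344

σ√T = 0.5004·√1.1151 = 0.528414
d₁ = (ln(S/K) + (r+σ²/2)T) / (σ√T) = (ln(91.53/65.15) + (0.0491+0.5004²/2)·1.1151) / 0.528414 = (0.339974 + 0.194362) / 0.528414 = 1.011208
d₂ = d₁ − σ√T = 1.011208 − 0.528414 = 0.482794
e^{−rT} = 0.946720
N(d₁) = 0.844042,  N(d₂) = 0.685379
Call price V = S·N(d₁) − K·e^{−rT}·N(d₂) = 77.255131 − 42.273390 = 34.981741
φ(d₁) = (1/√(2π))·e^{−d₁²/2} = 0.239259
ν = S·φ(d₁)·√T = 23.125344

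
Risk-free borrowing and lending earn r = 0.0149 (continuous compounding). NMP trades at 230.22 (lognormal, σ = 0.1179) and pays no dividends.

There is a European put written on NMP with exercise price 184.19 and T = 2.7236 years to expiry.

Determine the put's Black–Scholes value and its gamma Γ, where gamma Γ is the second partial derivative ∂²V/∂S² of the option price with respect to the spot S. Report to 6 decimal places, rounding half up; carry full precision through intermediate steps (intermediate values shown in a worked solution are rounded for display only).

price = 1.583168
Γ = 0.003102

σ√T = 0.1179·√2.7236 = 0.194574
d₁ = (ln(S/K) + (r+σ²/2)T) / (σ√T) = (ln(230.22/184.19) + (0.0149+0.1179²/2)·2.7236) / 0.194574 = (0.223068 + 0.059511) / 0.194574 = 1.452292
d₂ = d₁ − σ√T = 1.452292 − 0.194574 = 1.257718
e^{−rT} = 0.960231
N(−d₁) = 0.073210,  N(−d₂) = 0.104247
Put price V = K·e^{−rT}·N(−d₂) − S·N(−d₁) = 18.437613 − 16.854445 = 1.583168
φ(d₁) = (1/√(2π))·e^{−d₁²/2} = 0.138968
Γ = φ(d₁) / (S·σ·√T) = 0.003102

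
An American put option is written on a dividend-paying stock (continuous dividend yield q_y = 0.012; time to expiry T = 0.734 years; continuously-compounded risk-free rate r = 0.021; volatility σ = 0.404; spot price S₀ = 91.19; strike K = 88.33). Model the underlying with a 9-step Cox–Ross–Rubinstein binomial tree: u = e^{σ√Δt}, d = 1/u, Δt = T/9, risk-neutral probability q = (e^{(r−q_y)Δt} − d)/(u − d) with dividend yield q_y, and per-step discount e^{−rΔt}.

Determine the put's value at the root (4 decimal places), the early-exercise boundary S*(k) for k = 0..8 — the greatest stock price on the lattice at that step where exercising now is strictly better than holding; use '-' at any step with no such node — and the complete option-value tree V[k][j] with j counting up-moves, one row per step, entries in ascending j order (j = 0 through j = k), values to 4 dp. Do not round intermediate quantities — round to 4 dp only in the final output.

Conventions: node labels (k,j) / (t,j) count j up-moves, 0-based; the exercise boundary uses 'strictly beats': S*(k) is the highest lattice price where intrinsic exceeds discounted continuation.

price = 10.9169
boundary = - - - - - 51.2172 57.4807 64.5102 72.3993
tree:
10.9169
14.8036 6.6495
19.5409 9.6078 3.3953
25.0297 13.5295 5.2970 1.3004
31.0176 18.4849 8.0874 2.2241 0.2815
37.1128 24.3757 12.0241 3.7544 0.5365 0.0000
42.6938 30.8493 17.2905 6.2320 1.0225 0.0000 0.0000
47.6667 37.1128 23.8198 10.1179 1.9486 0.0000 0.0000 0.0000
52.0976 42.6938 30.8493 15.9307 3.7134 0.0000 0.0000 0.0000 0.0000
56.0458 47.6667 37.1128 23.8198 7.0767 0.0000 0.0000 0.0000 0.0000 0.0000

params: Δt=0.08156 u=1.12229 d=0.89103 q=0.47436 e^(-rΔt)=0.99829
t_9 payoffs: 56.0458 47.6667 37.1128 23.8198 7.0767 0.0000 0.0000 0.0000 0.0000 0.0000
t_8: node(8,0) S=36.2324 payoff=52.0976 vs cont=51.9819 → 52.0976 [stop]  node(8,1) S=45.6362 payoff=42.6938 vs cont=42.5873 → 42.6938 [stop]  node(8,2) S=57.4807 payoff=30.8493 vs cont=30.7544 → 30.8493 [stop]  node(8,3) S=72.3993 payoff=15.9307 vs cont=15.8503 → 15.9307 [stop]  node(8,4) S=91.1900 payoff=0.0000 vs cont=3.7134 → 3.7134 [wait]  node(8,5) S=114.8576 payoff=0.0000 vs cont=0.0000 → 0.0000 [wait]  node(8,6) S=144.6680 payoff=0.0000 vs cont=0.0000 → 0.0000 [wait]  node(8,7) S=182.2154 payoff=0.0000 vs cont=0.0000 → 0.0000 [wait]  node(8,8) S=229.5079 payoff=0.0000 vs cont=0.0000 → 0.0000 [wait]  ⇒ S*(8)=72.3993
t_7: node(7,0) S=40.6633 payoff=47.6667 vs cont=47.5553 → 47.6667 [stop]  node(7,1) S=51.2172 payoff=37.1128 vs cont=37.0118 → 37.1128 [stop]  node(7,2) S=64.5102 payoff=23.8198 vs cont=23.7318 → 23.8198 [stop]  node(7,3) S=81.2533 payoff=7.0767 vs cont=10.1179 → 10.1179 [wait]  node(7,4) S=102.3419 payoff=0.0000 vs cont=1.9486 → 1.9486 [wait]  node(7,5) S=128.9039 payoff=0.0000 vs cont=0.0000 → 0.0000 [wait]  node(7,6) S=162.3599 payoff=0.0000 vs cont=0.0000 → 0.0000 [wait]  node(7,7) S=204.4991 payoff=0.0000 vs cont=0.0000 → 0.0000 [wait]  ⇒ S*(7)=64.5102
t_6: node(6,0) S=45.6362 payoff=42.6938 vs cont=42.5873 → 42.6938 [stop]  node(6,1) S=57.4807 payoff=30.8493 vs cont=30.7544 → 30.8493 [stop]  node(6,2) S=72.3993 payoff=15.9307 vs cont=17.2905 → 17.2905 [wait]  node(6,3) S=91.1900 payoff=0.0000 vs cont=6.2320 → 6.2320 [wait]  node(6,4) S=114.8576 payoff=0.0000 vs cont=1.0225 → 1.0225 [wait]  node(6,5) S=144.6680 payoff=0.0000 vs cont=0.0000 → 0.0000 [wait]  node(6,6) S=182.2154 payoff=0.0000 vs cont=0.0000 → 0.0000 [wait]  ⇒ S*(6)=57.4807
t_5: node(5,0) S=51.2172 payoff=37.1128 vs cont=37.0118 → 37.1128 [stop]  node(5,1) S=64.5102 payoff=23.8198 vs cont=24.3757 → 24.3757 [wait]  node(5,2) S=81.2533 payoff=7.0767 vs cont=12.0241 → 12.0241 [wait]  node(5,3) S=102.3419 payoff=0.0000 vs cont=3.7544 → 3.7544 [wait]  node(5,4) S=128.9039 payoff=0.0000 vs cont=0.5365 → 0.5365 [wait]  node(5,5) S=162.3599 payoff=0.0000 vs cont=0.0000 → 0.0000 [wait]  ⇒ S*(5)=51.2172
t_4: node(4,0) S=57.4807 payoff=30.8493 vs cont=31.0176 → 31.0176 [wait]  node(4,1) S=72.3993 payoff=15.9307 vs cont=18.4849 → 18.4849 [wait]  node(4,2) S=91.1900 payoff=0.0000 vs cont=8.0874 → 8.0874 [wait]  node(4,3) S=114.8576 payoff=0.0000 vs cont=2.2241 → 2.2241 [wait]  node(4,4) S=144.6680 payoff=0.0000 vs cont=0.2815 → 0.2815 [wait]  ⇒ S*(4)=-
t_3: node(3,0) S=64.5102 payoff=23.8198 vs cont=25.0297 → 25.0297 [wait]  node(3,1) S=81.2533 payoff=7.0767 vs cont=13.5295 → 13.5295 [wait]  node(3,2) S=102.3419 payoff=0.0000 vs cont=5.2970 → 5.2970 [wait]  node(3,3) S=128.9039 payoff=0.0000 vs cont=1.3004 → 1.3004 [wait]  ⇒ S*(3)=-
t_2: node(2,0) S=72.3993 payoff=15.9307 vs cont=19.5409 → 19.5409 [wait]  node(2,1) S=91.1900 payoff=0.0000 vs cont=9.6078 → 9.6078 [wait]  node(2,2) S=114.8576 payoff=0.0000 vs cont=3.3953 → 3.3953 [wait]  ⇒ S*(2)=-
t_1: node(1,0) S=81.2533 payoff=7.0767 vs cont=14.8036 → 14.8036 [wait]  node(1,1) S=102.3419 payoff=0.0000 vs cont=6.6495 → 6.6495 [wait]  ⇒ S*(1)=-
t_0: node(0,0) S=91.1900 payoff=0.0000 vs cont=10.9169 → 10.9169 [wait]  ⇒ S*(0)=-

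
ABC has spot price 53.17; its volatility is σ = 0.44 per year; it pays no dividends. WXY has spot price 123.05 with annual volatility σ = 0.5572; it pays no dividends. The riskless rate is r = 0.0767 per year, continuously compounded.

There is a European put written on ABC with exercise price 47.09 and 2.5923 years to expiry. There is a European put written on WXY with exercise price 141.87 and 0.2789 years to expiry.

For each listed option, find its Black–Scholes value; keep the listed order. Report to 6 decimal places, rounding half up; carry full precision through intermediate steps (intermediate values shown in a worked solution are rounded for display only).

[ABC put K=47.09]
σ√T = 0.44·√2.5923 = 0.708427
d₁ = (ln(S/K) + (r+σ²/2)T) / (σ√T) = (ln(53.17/47.09) + (0.0767+0.44²/2)·2.5923) / 0.708427 = (0.121434 + 0.449764) / 0.708427 = 0.806290
d₂ = d₁ − σ√T = 0.806290 − 0.708427 = 0.097862
e^{−rT} = 0.819690
N(−d₁) = 0.210038,  N(−d₂) = 0.461021
price = K·e^{−rT}·N(−d₂) − S·N(−d₁) = 17.795027 − 11.167715 = 6.627313
[WXY put K=141.87]
σ√T = 0.5572·√0.2789 = 0.294263
d₁ = (ln(S/K) + (r+σ²/2)T) / (σ√T) = (ln(123.05/141.87) + (0.0767+0.5572²/2)·0.2789) / 0.294263 = (-0.142320 + 0.064687) / 0.294263 = -0.263823
d₂ = d₁ − σ√T = -0.263823 − 0.294263 = -0.558086
e^{−rT} = 0.978836
N(−d₁) = 0.604042,  N(−d₂) = 0.711607
price = K·e^{−rT}·N(−d₂) − S·N(−d₁) = 98.819051 − 74.327372 = 24.491679

price(ABC put K=47.09) = 6.627313
price(WXY put K=141.87) = 24.491679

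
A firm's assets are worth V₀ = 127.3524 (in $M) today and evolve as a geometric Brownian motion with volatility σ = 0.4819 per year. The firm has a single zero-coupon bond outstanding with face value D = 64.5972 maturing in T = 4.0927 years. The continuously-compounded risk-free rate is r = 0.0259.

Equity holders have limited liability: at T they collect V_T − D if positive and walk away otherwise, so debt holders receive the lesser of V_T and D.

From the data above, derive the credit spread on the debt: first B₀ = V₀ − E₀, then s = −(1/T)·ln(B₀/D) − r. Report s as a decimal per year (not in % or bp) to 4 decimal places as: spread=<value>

Equity is a call on the firm's assets struck at D = 64.5972:
d₁ = [ln(V₀/D) + (r + σ²/2)T] / (σ√T)
   = [ln(127.3524/64.5972) + (0.0259 + 0.5·0.4819²)·4.0927] / (0.4819·√4.0927)
   = [0.678787 + 0.581220] / 0.974904 = 1.292442
d₂ = d₁ − σ√T = 1.292442 − 0.974904 = 0.317538
N(d₁) = 0.901898,  N(d₂) = 0.624582,  e^(−rT) = 0.899424
E₀ = V₀·N(d₁) − D·e^(−rT)·N(d₂)
   = 127.3524·0.901898 − 64.5972·0.899424·0.624582 = 78.570475
B₀ = V₀ − E₀ = 127.3524 − 78.570475 = 48.781925
spread = −(1/T)·ln(B₀/D) − r = −(1/4.0927)·ln(48.781925/64.5972) − 0.0259 = 0.04271270

spread=0.0427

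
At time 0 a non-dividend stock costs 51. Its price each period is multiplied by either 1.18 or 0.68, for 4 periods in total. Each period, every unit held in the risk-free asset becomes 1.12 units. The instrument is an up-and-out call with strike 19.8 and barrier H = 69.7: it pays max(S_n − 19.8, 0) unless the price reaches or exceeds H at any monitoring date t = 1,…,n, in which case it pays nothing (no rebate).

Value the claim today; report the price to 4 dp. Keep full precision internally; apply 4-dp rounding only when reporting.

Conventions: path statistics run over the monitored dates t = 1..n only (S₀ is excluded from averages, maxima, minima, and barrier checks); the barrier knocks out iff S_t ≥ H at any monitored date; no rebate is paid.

Set p* = 0.8800 (from d < R < u); the path-dependent value is the discounted p*-expectation over all price paths.
Enumerate all 2^4 = 16 price paths (U = up ×1.18, D = down ×0.68); each path with k up-moves has probability p*^k·(1−p*)^(4−k).
DDDD: M=34.6800, payoff=0.0000, prob=0.000207
UDDD: M=60.1800, payoff=0.0000, prob=0.001521
DUDD: M=40.9224, payoff=0.0000, prob=0.001521
UUDD: M=71.0124, payoff=0.0000, prob=0.011151
DDUD: M=34.6800, payoff=0.0000, prob=0.001521
UDUD: M=60.1800, payoff=13.0361, prob=0.011151
DUUD: M=48.2884, payoff=13.0361, prob=0.011151
UUUD: M=83.7946, payoff=0.0000, prob=0.081777
DDDU: M=34.6800, payoff=0.0000, prob=0.001521
UDDU: M=60.1800, payoff=13.0361, prob=0.011151
DUDU: M=40.9224, payoff=13.0361, prob=0.011151
UUDU: M=71.0124, payoff=0.0000, prob=0.081777
DDUU: M=34.6800, payoff=13.0361, prob=0.011151
UDUU: M=60.1800, payoff=37.1803, prob=0.081777
DUUU: M=56.9803, payoff=37.1803, prob=0.081777
UUUU: M=98.8777, payoff=0.0000, prob=0.599695
Price = Σ prob·payoff / R^4 = 6.807821 / 1.573519 = 4.3265

price = 4.3265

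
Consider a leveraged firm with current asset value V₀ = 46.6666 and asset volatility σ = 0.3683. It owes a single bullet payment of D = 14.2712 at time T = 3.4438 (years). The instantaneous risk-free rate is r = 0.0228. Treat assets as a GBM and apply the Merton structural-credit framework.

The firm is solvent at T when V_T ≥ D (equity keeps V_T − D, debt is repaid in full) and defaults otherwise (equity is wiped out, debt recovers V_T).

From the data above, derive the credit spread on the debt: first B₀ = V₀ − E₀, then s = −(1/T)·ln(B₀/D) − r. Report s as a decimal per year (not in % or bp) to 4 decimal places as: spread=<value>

Equity is a call on the firm's assets struck at D = 14.2712:
d₁ = [ln(V₀/D) + (r + σ²/2)T] / (σ√T)
   = [ln(46.6666/14.2712) + (0.0228 + 0.5·0.3683²)·3.4438] / (0.3683·√3.4438)
   = [1.184785 + 0.312086] / 0.683472 = 2.190098
d₂ = d₁ − σ√T = 2.190098 − 0.683472 = 1.506626
N(d₁) = 0.985741,  N(d₂) = 0.934047,  e^(−rT) = 0.924485
E₀ = V₀·N(d₁) − D·e^(−rT)·N(d₂)
   = 46.6666·0.985741 − 14.2712·0.924485·0.934047 = 33.677848
B₀ = V₀ − E₀ = 46.6666 − 33.677848 = 12.988752
spread = −(1/T)·ln(B₀/D) − r = −(1/3.4438)·ln(12.988752/14.2712) − 0.0228 = 0.00454183

spread=0.0045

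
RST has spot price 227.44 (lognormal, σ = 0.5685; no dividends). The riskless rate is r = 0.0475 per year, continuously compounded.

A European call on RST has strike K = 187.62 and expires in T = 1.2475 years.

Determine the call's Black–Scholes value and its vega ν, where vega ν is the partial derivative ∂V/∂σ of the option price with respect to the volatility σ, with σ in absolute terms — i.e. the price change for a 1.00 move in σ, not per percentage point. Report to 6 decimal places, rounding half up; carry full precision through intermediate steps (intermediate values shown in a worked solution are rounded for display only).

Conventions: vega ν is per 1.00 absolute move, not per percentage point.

σ√T = 0.5685·√1.2475 = 0.634966
d₁ = (ln(S/K) + (r+σ²/2)T) / (σ√T) = (ln(227.44/187.62) + (0.0475+0.5685²/2)·1.2475) / 0.634966 = (0.192468 + 0.260847) / 0.634966 = 0.713920
d₂ = d₁ − σ√T = 0.713920 − 0.634966 = 0.078954
e^{−rT} = 0.942465
N(d₁) = 0.762362,  N(d₂) = 0.531465
Call price V = S·N(d₁) − K·e^{−rT}·N(d₂) = 173.391543 − 93.976517 = 79.415026
φ(d₁) = (1/√(2π))·e^{−d₁²/2} = 0.309196
ν = S·φ(d₁)·√T = 78.545478

price = 79.415026
ν = 78.545478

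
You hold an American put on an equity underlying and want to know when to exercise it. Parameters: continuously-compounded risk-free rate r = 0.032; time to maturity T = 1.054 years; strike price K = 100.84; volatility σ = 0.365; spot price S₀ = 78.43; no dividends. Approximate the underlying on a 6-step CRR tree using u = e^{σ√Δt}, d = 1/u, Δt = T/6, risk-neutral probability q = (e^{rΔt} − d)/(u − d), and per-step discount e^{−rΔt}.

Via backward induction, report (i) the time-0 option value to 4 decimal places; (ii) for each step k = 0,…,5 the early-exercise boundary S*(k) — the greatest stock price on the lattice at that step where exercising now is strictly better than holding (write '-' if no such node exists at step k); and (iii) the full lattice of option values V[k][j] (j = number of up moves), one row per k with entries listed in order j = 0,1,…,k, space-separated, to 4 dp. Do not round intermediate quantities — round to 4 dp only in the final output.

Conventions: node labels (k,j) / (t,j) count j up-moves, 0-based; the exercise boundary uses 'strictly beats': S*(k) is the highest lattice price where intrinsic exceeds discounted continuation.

price = 25.5950
boundary = - - 57.7570 67.3044 57.7570 67.3044
tree:
25.5950
33.8936 16.9119
43.0830 24.3436 9.0653
51.2761 33.5356 14.6785 3.0951
58.3069 43.0830 22.8659 5.9877 0.0000
64.3404 51.2761 33.5356 11.5838 0.0000 0.0000
69.5180 58.3069 43.0830 22.4100 0.0000 0.0000 0.0000

params: Δt=0.17567 u=1.16530 d=0.85815 q=0.48018 e^(-rΔt)=0.99439
t_6 payoffs: 69.5180 58.3069 43.0830 22.4100 0.0000 0.0000 0.0000
t_5: node(5,0) S=36.4996 payoff=64.3404 vs cont=63.7751 → 64.3404 [stop]  node(5,1) S=49.5639 payoff=51.2761 vs cont=50.7108 → 51.2761 [stop]  node(5,2) S=67.3044 payoff=33.5356 vs cont=32.9703 → 33.5356 [stop]  node(5,3) S=91.3947 payoff=9.4453 vs cont=11.5838 → 11.5838 [wait]  node(5,4) S=124.1077 payoff=0.0000 vs cont=0.0000 → 0.0000 [wait]  node(5,5) S=168.5296 payoff=0.0000 vs cont=0.0000 → 0.0000 [wait]  ⇒ S*(5)=67.3044
t_4: node(4,0) S=42.5331 payoff=58.3069 vs cont=57.7416 → 58.3069 [stop]  node(4,1) S=57.7570 payoff=43.0830 vs cont=42.5177 → 43.0830 [stop]  node(4,2) S=78.4300 payoff=22.4100 vs cont=22.8659 → 22.8659 [wait]  node(4,3) S=106.5025 payoff=0.0000 vs cont=5.9877 → 5.9877 [wait]  node(4,4) S=144.6230 payoff=0.0000 vs cont=0.0000 → 0.0000 [wait]  ⇒ S*(4)=57.7570
t_3: node(3,0) S=49.5639 payoff=51.2761 vs cont=50.7108 → 51.2761 [stop]  node(3,1) S=67.3044 payoff=33.5356 vs cont=33.1880 → 33.5356 [stop]  node(3,2) S=91.3947 payoff=9.4453 vs cont=14.6785 → 14.6785 [wait]  node(3,3) S=124.1077 payoff=0.0000 vs cont=3.0951 → 3.0951 [wait]  ⇒ S*(3)=67.3044
t_2: node(2,0) S=57.7570 payoff=43.0830 vs cont=42.5177 → 43.0830 [stop]  node(2,1) S=78.4300 payoff=22.4100 vs cont=24.3436 → 24.3436 [wait]  node(2,2) S=106.5025 payoff=0.0000 vs cont=9.0653 → 9.0653 [wait]  ⇒ S*(2)=57.7570
t_1: node(1,0) S=67.3044 payoff=33.5356 vs cont=33.8936 → 33.8936 [wait]  node(1,1) S=91.3947 payoff=9.4453 vs cont=16.9119 → 16.9119 [wait]  ⇒ S*(1)=-
t_0: node(0,0) S=78.4300 payoff=22.4100 vs cont=25.5950 → 25.5950 [wait]  ⇒ S*(0)=-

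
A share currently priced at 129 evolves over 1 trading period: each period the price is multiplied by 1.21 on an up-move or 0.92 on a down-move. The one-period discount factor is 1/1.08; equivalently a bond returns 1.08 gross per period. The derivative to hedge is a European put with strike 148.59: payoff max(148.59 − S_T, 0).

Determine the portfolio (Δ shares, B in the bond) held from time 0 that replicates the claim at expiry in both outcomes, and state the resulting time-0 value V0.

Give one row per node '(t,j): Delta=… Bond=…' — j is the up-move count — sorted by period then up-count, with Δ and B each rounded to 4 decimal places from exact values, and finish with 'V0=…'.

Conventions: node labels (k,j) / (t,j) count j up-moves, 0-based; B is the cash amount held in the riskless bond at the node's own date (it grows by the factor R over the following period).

Under the risk-neutral measure, an up-move has probability p* = (R−d)/(u−d) = 0.5517 and values discount at R = 1.08.
Payoffs at expiry: V(1,0)=29.9100, V(1,1)=0.0000
  t=0,j=0: stock 129.0000 → up 156.0900 (V=0.0000), down 118.6800 (V=29.9100). Price 12.4148; hedge Δ=-0.7995, bond B=115.5527.
Check: Δ(0,0)·S0 + B(0,0) = 12.4148 = V0.

(0,0): Delta=-0.7995 Bond=115.5527
V0=12.4148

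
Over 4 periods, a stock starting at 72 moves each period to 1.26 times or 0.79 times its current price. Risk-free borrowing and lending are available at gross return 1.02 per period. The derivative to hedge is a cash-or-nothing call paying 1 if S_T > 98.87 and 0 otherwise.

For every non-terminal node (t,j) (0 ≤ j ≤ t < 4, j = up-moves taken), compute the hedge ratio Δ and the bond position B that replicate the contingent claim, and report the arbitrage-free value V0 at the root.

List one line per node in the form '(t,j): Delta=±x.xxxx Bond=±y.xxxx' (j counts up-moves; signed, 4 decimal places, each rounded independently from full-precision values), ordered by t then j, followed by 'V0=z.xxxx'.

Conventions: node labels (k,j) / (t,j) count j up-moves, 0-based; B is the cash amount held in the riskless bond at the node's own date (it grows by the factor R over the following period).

Risk-neutral probability p* = (R−d)/(u−d) = (1.02−0.79)/(1.26−0.79) = 0.4894.
Terminal payoffs: V(4,0)=0.0000, V(4,1)=0.0000, V(4,2)=0.0000, V(4,3)=1.0000, V(4,4)=1.0000
  t=3,j=0: stock 35.4988 → up 44.7285 (V=0.0000), down 28.0441 (V=0.0000). Price 0.0000; hedge Δ=0.0000, bond B=0.0000.
  t=3,j=1: stock 56.6184 → up 71.3391 (V=0.0000), down 44.7285 (V=0.0000). Price 0.0000; hedge Δ=0.0000, bond B=0.0000.
  t=3,j=2: stock 90.3027 → up 113.7814 (V=1.0000), down 71.3391 (V=0.0000). Price 0.4798; hedge Δ=0.0236, bond B=-1.6479.
  t=3,j=3: stock 144.0271 → up 181.4741 (V=1.0000), down 113.7814 (V=1.0000). Price 0.9804; hedge Δ=0.0000, bond B=0.9804.
  t=2,j=0: stock 44.9352 → up 56.6184 (V=0.0000), down 35.4988 (V=0.0000). Price 0.0000; hedge Δ=0.0000, bond B=0.0000.
  t=2,j=1: stock 71.6688 → up 90.3027 (V=0.4798), down 56.6184 (V=0.0000). Price 0.2302; hedge Δ=0.0142, bond B=-0.7906.
  t=2,j=2: stock 114.3072 → up 144.0271 (V=0.9804), down 90.3027 (V=0.4798). Price 0.7105; hedge Δ=0.0093, bond B=-0.3546.
  t=1,j=0: stock 56.8800 → up 71.6688 (V=0.2302), down 44.9352 (V=0.0000). Price 0.1104; hedge Δ=0.0086, bond B=-0.3793.
  t=1,j=1: stock 90.7200 → up 114.3072 (V=0.7105), down 71.6688 (V=0.2302). Price 0.4561; hedge Δ=0.0113, bond B=-0.5659.
  t=0,j=0: stock 72.0000 → up 90.7200 (V=0.4561), down 56.8800 (V=0.1104). Price 0.2741; hedge Δ=0.0102, bond B=-0.4614.
Sanity check at the root: Δ(0,0)·S0 + B(0,0) reproduces V0 = 0.2741.

(0,0): Delta=0.0102 Bond=-0.4614
(1,0): Delta=0.0086 Bond=-0.3793
(1,1): Delta=0.0113 Bond=-0.5659
(2,0): Delta=0.0000 Bond=0.0000
(2,1): Delta=0.0142 Bond=-0.7906
(2,2): Delta=0.0093 Bond=-0.3546
(3,0): Delta=0.0000 Bond=0.0000
(3,1): Delta=0.0000 Bond=0.0000
(3,2): Delta=0.0236 Bond=-1.6479
(3,3): Delta=0.0000 Bond=0.9804
V0=0.2741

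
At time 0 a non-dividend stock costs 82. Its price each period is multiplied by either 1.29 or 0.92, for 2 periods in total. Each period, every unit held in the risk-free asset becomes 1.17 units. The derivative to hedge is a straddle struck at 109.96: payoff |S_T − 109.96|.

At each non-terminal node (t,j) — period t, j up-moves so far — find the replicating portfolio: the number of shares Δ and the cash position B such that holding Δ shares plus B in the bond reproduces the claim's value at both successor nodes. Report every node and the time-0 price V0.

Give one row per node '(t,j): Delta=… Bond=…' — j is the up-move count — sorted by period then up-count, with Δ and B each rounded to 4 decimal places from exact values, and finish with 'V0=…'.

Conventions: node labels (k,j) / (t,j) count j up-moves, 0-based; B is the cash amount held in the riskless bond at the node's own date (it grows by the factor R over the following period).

(0,0): Delta=0.0087 Bond=15.2894
(1,0): Delta=-1.0000 Bond=93.9829
(1,1): Delta=0.3540 Bond=-18.6367
V0=16.0006

The replicating-portfolio and risk-neutral prices coincide; use p* = (1.17−0.92)/(1.29−0.92) = 0.6757 for the latter.
At maturity the claim pays: V(2,0)=40.5552, V(2,1)=12.6424, V(2,2)=26.4962
(1,0): S=75.4400. Δ = (V_up−V_dn)/(S_up−S_dn) = (12.6424−40.5552)/(97.3176−69.4048) = -1.0000. V = [p*·12.6424 + (1−p*)·40.5552]/1.17 = 18.5429. B = V − Δ·S = 93.9829.
(1,1): S=105.7800. Δ = (V_up−V_dn)/(S_up−S_dn) = (26.4962−12.6424)/(136.4562−97.3176) = 0.3540. V = [p*·26.4962 + (1−p*)·12.6424]/1.17 = 18.8060. B = V − Δ·S = -18.6367.
(0,0): S=82.0000. Δ = (V_up−V_dn)/(S_up−S_dn) = (18.8060−18.5429)/(105.7800−75.4400) = 0.0087. V = [p*·18.8060 + (1−p*)·18.5429]/1.17 = 16.0006. B = V − Δ·S = 15.2894.
Verification: the root portfolio costs Δ(0,0)·S0 + B(0,0) = 16.0006, matching V0.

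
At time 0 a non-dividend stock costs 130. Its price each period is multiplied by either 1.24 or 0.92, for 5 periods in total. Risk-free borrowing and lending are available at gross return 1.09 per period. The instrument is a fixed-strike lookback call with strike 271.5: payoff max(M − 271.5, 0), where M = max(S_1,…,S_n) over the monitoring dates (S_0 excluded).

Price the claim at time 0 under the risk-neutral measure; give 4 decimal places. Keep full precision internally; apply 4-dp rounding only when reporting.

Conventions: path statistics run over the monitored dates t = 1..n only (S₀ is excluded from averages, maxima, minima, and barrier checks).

price = 4.9774

Set p* = 0.5312 (from d < R < u); the path-dependent value is the discounted p*-expectation over all price paths.
Enumerate all 2^5 = 32 price paths (U = up ×1.24, D = down ×0.92); each path with k up-moves has probability p*^k·(1−p*)^(5−k).
DDDDD: M=119.6000, payoff=0.0000, prob=0.022631
UDDDD: M=161.2000, payoff=0.0000, prob=0.025649
DUDDD: M=148.3040, payoff=0.0000, prob=0.025649
UUDDD: M=199.8880, payoff=0.0000, prob=0.029068
DDUDD: M=136.4397, payoff=0.0000, prob=0.025649
UDUDD: M=183.8970, payoff=0.0000, prob=0.029068
DUUDD: M=183.8970, payoff=0.0000, prob=0.029068
UUUDD: M=247.8611, payoff=0.0000, prob=0.032944
DDDUD: M=125.5245, payoff=0.0000, prob=0.025649
UDDUD: M=169.1852, payoff=0.0000, prob=0.029068
DUDUD: M=169.1852, payoff=0.0000, prob=0.029068
UUDUD: M=228.0322, payoff=0.0000, prob=0.032944
DDUUD: M=169.1852, payoff=0.0000, prob=0.029068
UDUUD: M=228.0322, payoff=0.0000, prob=0.032944
DUUUD: M=228.0322, payoff=0.0000, prob=0.032944
UUUUD: M=307.3478, payoff=35.8478, prob=0.037337
DDDDU: M=119.6000, payoff=0.0000, prob=0.025649
UDDDU: M=161.2000, payoff=0.0000, prob=0.029068
DUDDU: M=155.6504, payoff=0.0000, prob=0.029068
UUDDU: M=209.7897, payoff=0.0000, prob=0.032944
DDUDU: M=155.6504, payoff=0.0000, prob=0.029068
UDUDU: M=209.7897, payoff=0.0000, prob=0.032944
DUUDU: M=209.7897, payoff=0.0000, prob=0.032944
UUUDU: M=282.7600, payoff=11.2600, prob=0.037337
DDDUU: M=155.6504, payoff=0.0000, prob=0.029068
UDDUU: M=209.7897, payoff=0.0000, prob=0.032944
DUDUU: M=209.7897, payoff=0.0000, prob=0.032944
UUDUU: M=282.7600, payoff=11.2600, prob=0.037337
DDUUU: M=209.7897, payoff=0.0000, prob=0.032944
UDUUU: M=282.7600, payoff=11.2600, prob=0.037337
DUUUU: M=282.7600, payoff=11.2600, prob=0.037337
UUUUU: M=381.1113, payoff=109.6113, prob=0.042315
Price = Σ prob·payoff / R^5 = 7.658290 / 1.538624 = 4.9774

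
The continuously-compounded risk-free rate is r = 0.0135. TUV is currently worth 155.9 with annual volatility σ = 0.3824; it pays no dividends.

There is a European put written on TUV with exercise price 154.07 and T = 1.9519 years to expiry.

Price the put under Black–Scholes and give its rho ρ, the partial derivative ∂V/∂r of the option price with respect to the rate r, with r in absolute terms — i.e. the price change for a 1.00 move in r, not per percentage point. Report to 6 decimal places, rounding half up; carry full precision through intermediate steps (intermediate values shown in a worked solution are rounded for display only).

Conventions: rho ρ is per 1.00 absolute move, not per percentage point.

price = 29.384015
ρ = -169.177538

σ√T = 0.3824·√1.9519 = 0.534253
d₁ = (ln(S/K) + (r+σ²/2)T) / (σ√T) = (ln(155.9/154.07) + (0.0135+0.3824²/2)·1.9519) / 0.534253 = (0.011808 + 0.169064) / 0.534253 = 0.338550
d₂ = d₁ − σ√T = 0.338550 − 0.534253 = -0.195702
e^{−rT} = 0.973993
N(−d₁) = 0.367474,  N(−d₂) = 0.577578
Put price V = K·e^{−rT}·N(−d₂) − S·N(−d₁) = 86.673261 − 57.289246 = 29.384015
ρ = −K·T·e^{−rT}·N(−d₂) = -169.177538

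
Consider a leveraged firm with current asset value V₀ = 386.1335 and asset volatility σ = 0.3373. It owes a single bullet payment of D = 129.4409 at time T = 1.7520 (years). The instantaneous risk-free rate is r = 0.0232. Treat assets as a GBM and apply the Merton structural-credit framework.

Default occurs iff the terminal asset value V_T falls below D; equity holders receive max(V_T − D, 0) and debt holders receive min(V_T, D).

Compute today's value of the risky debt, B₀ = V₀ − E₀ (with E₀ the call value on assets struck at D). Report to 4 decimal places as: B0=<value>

B0=124.1151

Apply the equity-as-call identities (strike 129.4409, horizon 1.7520 years):
d₁ = [ln(V₀/D) + (r + σ²/2)T] / (σ√T)
   = [ln(386.1335/129.4409) + (0.0232 + 0.5·0.3373²)·1.7520] / (0.3373·√1.7520)
   = [1.092959 + 0.140310] / 0.446461 = 2.762322
d₂ = d₁ − σ√T = 2.762322 − 0.446461 = 2.315861
N(d₁) = 0.997130,  N(d₂) = 0.989717,  e^(−rT) = 0.960169
E₀ = V₀·N(d₁) − D·e^(−rT)·N(d₂)
   = 386.1335·0.997130 − 129.4409·0.960169·0.989717 = 262.018383
B₀ = V₀ − E₀ = 386.1335 − 262.018383 = 124.115117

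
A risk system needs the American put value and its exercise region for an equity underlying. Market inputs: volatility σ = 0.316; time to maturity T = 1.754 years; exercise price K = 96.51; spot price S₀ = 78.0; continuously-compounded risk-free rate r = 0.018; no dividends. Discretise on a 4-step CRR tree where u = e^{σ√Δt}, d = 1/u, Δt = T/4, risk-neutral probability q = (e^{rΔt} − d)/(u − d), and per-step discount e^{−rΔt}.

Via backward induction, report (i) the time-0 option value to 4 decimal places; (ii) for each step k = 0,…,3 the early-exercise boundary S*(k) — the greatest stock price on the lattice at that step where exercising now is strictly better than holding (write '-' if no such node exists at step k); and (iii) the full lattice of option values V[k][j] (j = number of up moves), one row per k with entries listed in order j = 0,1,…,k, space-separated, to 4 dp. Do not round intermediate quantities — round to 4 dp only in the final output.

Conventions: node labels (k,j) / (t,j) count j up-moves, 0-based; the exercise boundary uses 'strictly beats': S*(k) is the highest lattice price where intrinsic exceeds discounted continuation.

price = 24.6008
boundary = - - 51.3263 63.2728
tree:
24.6008
34.1507 14.1048
45.1837 22.1217 5.1825
54.8747 33.2372 9.7943 0.0000
62.7358 45.1837 18.5100 0.0000 0.0000

params: Δt=0.43850 u=1.23276 d=0.81119 q=0.46667 e^(-rΔt)=0.99214
t_4 payoffs: 62.7358 45.1837 18.5100 0.0000 0.0000
t_3: node(3,0) S=41.6353 payoff=54.8747 vs cont=54.1159 → 54.8747 [stop]  node(3,1) S=63.2728 payoff=33.2372 vs cont=32.4784 → 33.2372 [stop]  node(3,2) S=96.1550 payoff=0.3550 vs cont=9.7943 → 9.7943 [wait]  node(3,3) S=146.1258 payoff=0.0000 vs cont=0.0000 → 0.0000 [wait]  ⇒ S*(3)=63.2728
t_2: node(2,0) S=51.3263 payoff=45.1837 vs cont=44.4250 → 45.1837 [stop]  node(2,1) S=78.0000 payoff=18.5100 vs cont=22.1217 → 22.1217 [wait]  node(2,2) S=118.5358 payoff=0.0000 vs cont=5.1825 → 5.1825 [wait]  ⇒ S*(2)=51.3263
t_1: node(1,0) S=63.2728 payoff=33.2372 vs cont=34.1507 → 34.1507 [wait]  node(1,1) S=96.1550 payoff=0.3550 vs cont=14.1048 → 14.1048 [wait]  ⇒ S*(1)=-
t_0: node(0,0) S=78.0000 payoff=18.5100 vs cont=24.6008 → 24.6008 [wait]  ⇒ S*(0)=-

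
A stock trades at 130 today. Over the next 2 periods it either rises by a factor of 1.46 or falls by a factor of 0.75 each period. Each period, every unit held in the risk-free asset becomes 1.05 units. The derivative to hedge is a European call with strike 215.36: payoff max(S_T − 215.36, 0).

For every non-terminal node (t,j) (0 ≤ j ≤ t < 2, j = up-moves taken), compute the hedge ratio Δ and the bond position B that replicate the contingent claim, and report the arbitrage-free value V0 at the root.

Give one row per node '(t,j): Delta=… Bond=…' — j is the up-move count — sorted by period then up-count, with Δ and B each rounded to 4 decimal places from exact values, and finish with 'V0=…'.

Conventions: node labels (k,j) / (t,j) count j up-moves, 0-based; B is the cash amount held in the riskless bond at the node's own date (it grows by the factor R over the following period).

Under the risk-neutral measure, an up-move has probability p* = (R−d)/(u−d) = 0.4225 and values discount at R = 1.05.
Expiry values: V(2,0)=0.0000, V(2,1)=0.0000, V(2,2)=61.7480
  t=1,j=0: stock 97.5000 → up 142.3500 (V=0.0000), down 73.1250 (V=0.0000). Price 0.0000; hedge Δ=0.0000, bond B=0.0000.
  t=1,j=1: stock 189.8000 → up 277.1080 (V=61.7480), down 142.3500 (V=0.0000). Price 24.8483; hedge Δ=0.4582, bond B=-62.1207.
  t=0,j=0: stock 130.0000 → up 189.8000 (V=24.8483), down 97.5000 (V=0.0000). Price 9.9993; hedge Δ=0.2692, bond B=-24.9983.
Verification: the root portfolio costs Δ(0,0)·S0 + B(0,0) = 9.9993, matching V0.

(0,0): Delta=0.2692 Bond=-24.9983
(1,0): Delta=0.0000 Bond=0.0000
(1,1): Delta=0.4582 Bond=-62.1207
V0=9.9993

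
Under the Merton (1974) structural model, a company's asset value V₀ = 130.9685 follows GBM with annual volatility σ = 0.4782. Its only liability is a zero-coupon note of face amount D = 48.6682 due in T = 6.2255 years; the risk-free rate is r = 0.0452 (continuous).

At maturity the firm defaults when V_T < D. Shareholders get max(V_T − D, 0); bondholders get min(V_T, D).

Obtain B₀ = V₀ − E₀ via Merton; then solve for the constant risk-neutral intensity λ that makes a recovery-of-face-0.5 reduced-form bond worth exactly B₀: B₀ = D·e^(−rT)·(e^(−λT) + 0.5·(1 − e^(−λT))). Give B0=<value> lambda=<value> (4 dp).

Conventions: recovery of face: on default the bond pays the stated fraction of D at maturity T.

B0=31.3125 lambda=0.0562

Apply the equity-as-call identities (strike 48.6682, horizon 6.2255 years):
d₁ = [ln(V₀/D) + (r + σ²/2)T] / (σ√T)
   = [ln(130.9685/48.6682) + (0.0452 + 0.5·0.4782²)·6.2255] / (0.4782·√6.2255)
   = [0.989931 + 0.993201] / 1.193155 = 1.662092
d₂ = d₁ − σ√T = 1.662092 − 1.193155 = 0.468937
N(d₁) = 0.951753,  N(d₂) = 0.680443,  e^(−rT) = 0.754732
E₀ = V₀·N(d₁) − D·e^(−rT)·N(d₂)
   = 130.9685·0.951753 − 48.6682·0.754732·0.680443 = 99.655992
B₀ = V₀ − E₀ = 130.9685 − 99.655992 = 31.312508
e^(−λT) = (B₀·e^(rT)/D − 0.5)/(1 − 0.5) = (31.3125·1.324974/48.6682 − 0.5)/0.5 = 0.70494239
λ = −ln(0.70494239)/6.2255 = 0.056162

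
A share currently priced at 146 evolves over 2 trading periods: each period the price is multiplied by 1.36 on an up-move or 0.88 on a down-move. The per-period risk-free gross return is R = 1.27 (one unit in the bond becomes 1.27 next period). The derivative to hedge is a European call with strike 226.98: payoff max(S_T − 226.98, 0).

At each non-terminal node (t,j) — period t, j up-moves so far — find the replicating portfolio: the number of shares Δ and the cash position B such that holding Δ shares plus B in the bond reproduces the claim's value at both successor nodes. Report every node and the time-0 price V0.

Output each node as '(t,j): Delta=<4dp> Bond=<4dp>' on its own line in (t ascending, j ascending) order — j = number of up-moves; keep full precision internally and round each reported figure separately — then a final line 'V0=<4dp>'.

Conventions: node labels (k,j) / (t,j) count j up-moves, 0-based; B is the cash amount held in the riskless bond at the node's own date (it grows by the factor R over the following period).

(0,0): Delta=0.3931 Bond=-39.7693
(1,0): Delta=0.0000 Bond=0.0000
(1,1): Delta=0.4518 Bond=-62.1624
V0=17.6250

Arbitrage-free pricing uses the up-move probability p* = (R−d)/(u−d) = 0.8125, discounting each step at R = 1.27.
Expiry values: V(2,0)=0.0000, V(2,1)=0.0000, V(2,2)=43.0616
Node (1,0) S=128.4800: V=(p*·0.0000+(1−p*)·0.0000)/1.27=0.0000; Δ=(0.0000−0.0000)/(174.7328−113.0624)=0.0000; B=V−Δ·S=0.0000
Node (1,1) S=198.5600: V=(p*·43.0616+(1−p*)·0.0000)/1.27=27.5493; Δ=(43.0616−0.0000)/(270.0416−174.7328)=0.4518; B=V−Δ·S=-62.1624
Node (0,0) S=146.0000: V=(p*·27.5493+(1−p*)·0.0000)/1.27=17.6250; Δ=(27.5493−0.0000)/(198.5600−128.4800)=0.3931; B=V−Δ·S=-39.7693
Check: Δ(0,0)·S0 + B(0,0) = 17.6250 = V0.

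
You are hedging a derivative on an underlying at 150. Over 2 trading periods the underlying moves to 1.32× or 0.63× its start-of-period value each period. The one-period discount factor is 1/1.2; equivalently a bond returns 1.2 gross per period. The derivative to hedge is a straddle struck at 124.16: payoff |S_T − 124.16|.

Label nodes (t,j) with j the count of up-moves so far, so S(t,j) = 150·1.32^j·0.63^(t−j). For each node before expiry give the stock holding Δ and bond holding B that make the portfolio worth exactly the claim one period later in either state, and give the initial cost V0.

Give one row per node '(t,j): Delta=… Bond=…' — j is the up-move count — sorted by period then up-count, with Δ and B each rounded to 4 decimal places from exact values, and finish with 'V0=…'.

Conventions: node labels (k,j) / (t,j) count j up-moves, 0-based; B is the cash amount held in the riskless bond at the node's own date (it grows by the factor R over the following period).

(0,0): Delta=0.8190 Bond=-56.3598
(1,0): Delta=-0.9822 Bond=102.5841
(1,1): Delta=1.0000 Bond=-103.4667
V0=66.4925

Risk-neutral probability p* = (R−d)/(u−d) = (1.2−0.63)/(1.32−0.63) = 0.8261.
Expiry values: V(2,0)=64.6250, V(2,1)=0.5800, V(2,2)=137.2000
Node (1,0) S=94.5000: V=(p*·0.5800+(1−p*)·64.6250)/1.2=9.7652; Δ=(0.5800−64.6250)/(124.7400−59.5350)=-0.9822; B=V−Δ·S=102.5841
Node (1,1) S=198.0000: V=(p*·137.2000+(1−p*)·0.5800)/1.2=94.5333; Δ=(137.2000−0.5800)/(261.3600−124.7400)=1.0000; B=V−Δ·S=-103.4667
Node (0,0) S=150.0000: V=(p*·94.5333+(1−p*)·9.7652)/1.2=66.4925; Δ=(94.5333−9.7652)/(198.0000−94.5000)=0.8190; B=V−Δ·S=-56.3598
Check: Δ(0,0)·S0 + B(0,0) = 66.4925 = V0.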